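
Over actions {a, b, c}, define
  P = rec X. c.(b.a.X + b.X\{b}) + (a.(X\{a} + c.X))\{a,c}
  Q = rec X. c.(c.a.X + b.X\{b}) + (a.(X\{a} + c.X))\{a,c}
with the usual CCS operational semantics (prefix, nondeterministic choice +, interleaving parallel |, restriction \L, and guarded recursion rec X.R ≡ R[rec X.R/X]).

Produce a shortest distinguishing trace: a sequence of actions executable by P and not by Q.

P's transition system — 5 states:
  u0 = rec X. c.(b.a.X + b.X\{b}) + (a.(X\{a} + c.X))\{a,c} → ··c··> u1
  u1 = b.a.(rec X. c.(b.a.X + b.X\{b}) + (a.(X\{a} + c.X))\{a,c}) + b.(rec X. c.(b.a.X + b.X\{b}) + (a.(X\{a} + c.X))\{a,c})\{b} → ··b··> u2, ··b··> u3
  u2 = (rec X. c.(b.a.X + b.X\{b}) + (a.(X\{a} + c.X))\{a,c})\{b} → ··c··> u4
  u3 = a.(rec X. c.(b.a.X + b.X\{b}) + (a.(X\{a} + c.X))\{a,c}) → ··a··> u0
  u4 = (b.a.(rec X. c.(b.a.X + b.X\{b}) + (a.(X\{a} + c.X))\{a,c}) + b.(rec X. c.(b.a.X + b.X\{b}) + (a.(X\{a} + c.X))\{a,c})\{b})\{b} → (no moves)
Q's transition system — 6 states:
  v0 = rec X. c.(c.a.X + b.X\{b}) + (a.(X\{a} + c.X))\{a,c} → ··c··> v1
  v1 = c.a.(rec X. c.(c.a.X + b.X\{b}) + (a.(X\{a} + c.X))\{a,c}) + b.(rec X. c.(c.a.X + b.X\{b}) + (a.(X\{a} + c.X))\{a,c})\{b} → ··b··> v2, ··c··> v3
  v2 = (rec X. c.(c.a.X + b.X\{b}) + (a.(X\{a} + c.X))\{a,c})\{b} → ··c··> v4
  v3 = a.(rec X. c.(c.a.X + b.X\{b}) + (a.(X\{a} + c.X))\{a,c}) → ··a··> v0
  v4 = (c.a.(rec X. c.(c.a.X + b.X\{b}) + (a.(X\{a} + c.X))\{a,c}) + b.(rec X. c.(c.a.X + b.X\{b}) + (a.(X\{a} + c.X))\{a,c})\{b})\{b} → ··c··> v5
  v5 = (a.(rec X. c.(c.a.X + b.X\{b}) + (a.(X\{a} + c.X))\{a,c}))\{b} → ··a··> v2
Trace ⟨cba⟩ through P, begin at {u0}:
  after c @ step 1: {u1}
  after b @ step 2: {u2, u3}
  after a @ step 3: {u0}
  P completes σ.
Trace ⟨cba⟩ through Q, begin at {v0}:
  after c @ step 1: {v1}
  after b @ step 2: {v2}
  after a @ step 3: ∅  — Q cannot continue

cba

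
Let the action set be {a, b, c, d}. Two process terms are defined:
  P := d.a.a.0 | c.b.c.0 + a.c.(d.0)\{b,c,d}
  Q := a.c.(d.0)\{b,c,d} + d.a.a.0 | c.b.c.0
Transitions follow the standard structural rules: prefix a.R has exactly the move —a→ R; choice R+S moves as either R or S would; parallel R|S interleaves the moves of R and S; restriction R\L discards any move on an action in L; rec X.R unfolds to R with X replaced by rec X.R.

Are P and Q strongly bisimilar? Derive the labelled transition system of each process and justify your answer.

bisimilar

P's transition system — 18 states:
  m0 = d.a.a.0 | c.b.c.0 + a.c.(d.0)\{b,c,d} has moves —a→ m1, —c→ m2, —d→ m3
  m1 = c.(d.0)\{b,c,d} has moves —c→ m4
  m2 = d.a.a.0 | b.c.0 has moves —b→ m5, —d→ m6
  m3 = a.a.0 | c.b.c.0 has moves —a→ m7, —c→ m6
  m4 = (d.0)\{b,c,d} has moves ∅
  m5 = d.a.a.0 | c.0 has moves —c→ m8, —d→ m9
  m6 = a.a.0 | b.c.0 has moves —a→ m10, —b→ m9
  m7 = a.0 | c.b.c.0 has moves —a→ m11, —c→ m10
  m8 = d.a.a.0 | 0 has moves —d→ m12
  m9 = a.a.0 | c.0 has moves —a→ m13, —c→ m12
  m10 = a.0 | b.c.0 has moves —a→ m14, —b→ m13
  m11 = 0 | c.b.c.0 has moves —c→ m14
  m12 = a.a.0 | 0 has moves —a→ m15
  m13 = a.0 | c.0 has moves —a→ m16, —c→ m15
  m14 = 0 | b.c.0 has moves —b→ m16
  m15 = a.0 | 0 has moves —a→ m17
  m16 = 0 | c.0 has moves —c→ m17
  m17 = 0 | 0 has moves ∅
Q's transition system — 18 states:
  n0 = a.c.(d.0)\{b,c,d} + d.a.a.0 | c.b.c.0 has moves —a→ n1, —c→ n2, —d→ n3
  n1 = c.(d.0)\{b,c,d} has moves —c→ n4
  n2 = d.a.a.0 | b.c.0 has moves —b→ n5, —d→ n6
  n3 = a.a.0 | c.b.c.0 has moves —a→ n7, —c→ n6
  n4 = (d.0)\{b,c,d} has moves ∅
  n5 = d.a.a.0 | c.0 has moves —c→ n8, —d→ n9
  n6 = a.a.0 | b.c.0 has moves —a→ n10, —b→ n9
  n7 = a.0 | c.b.c.0 has moves —a→ n11, —c→ n10
  n8 = d.a.a.0 | 0 has moves —d→ n12
  n9 = a.a.0 | c.0 has moves —a→ n13, —c→ n12
  n10 = a.0 | b.c.0 has moves —a→ n14, —b→ n13
  n11 = 0 | c.b.c.0 has moves —c→ n14
  n12 = a.a.0 | 0 has moves —a→ n15
  n13 = a.0 | c.0 has moves —a→ n16, —c→ n15
  n14 = 0 | b.c.0 has moves —b→ n16
  n15 = a.0 | 0 has moves —a→ n17
  n16 = 0 | c.0 has moves —c→ n17
  n17 = 0 | 0 has moves ∅
Coarsest stable partition (strong bisimilarity classes):
  B0 = {m0, n0}
  B1 = {m2, n2}
  B2 = {m5, n5}
  B3 = {m8, n8}
  B4 = {m12, n12}
  B5 = {m15, n15}
  B6 = {m17, m4, n17, n4}
  B7 = {m9, n9}
  B8 = {m13, n13}
  B9 = {m1, m16, n1, n16}
  B10 = {m6, n6}
  B11 = {m10, n10}
  B12 = {m14, n14}
  B13 = {m3, n3}
  B14 = {m7, n7}
  B15 = {m11, n11}
m0 ∈ B0, n0 ∈ B0 → same block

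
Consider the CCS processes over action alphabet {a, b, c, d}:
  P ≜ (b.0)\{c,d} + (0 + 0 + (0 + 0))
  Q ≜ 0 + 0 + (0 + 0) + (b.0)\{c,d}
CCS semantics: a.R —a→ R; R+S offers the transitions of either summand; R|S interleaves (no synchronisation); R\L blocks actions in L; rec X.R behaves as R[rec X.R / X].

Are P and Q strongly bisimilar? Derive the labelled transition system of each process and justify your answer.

bisimilar

P's transition system — 2 states:
  m0 = (b.0)\{c,d} + (0 + 0 + (0 + 0)) :: ··b··> m1
  m1 = 0\{c,d} :: stopped
Q's transition system — 2 states:
  n0 = 0 + 0 + (0 + 0) + (b.0)\{c,d} :: ··b··> n1
  n1 = 0\{c,d} :: stopped
Bisimilarity quotient blocks:
  B0 = {m0, n0}
  B1 = {m1, n1}
m0 ∈ B0, n0 ∈ B0 → same block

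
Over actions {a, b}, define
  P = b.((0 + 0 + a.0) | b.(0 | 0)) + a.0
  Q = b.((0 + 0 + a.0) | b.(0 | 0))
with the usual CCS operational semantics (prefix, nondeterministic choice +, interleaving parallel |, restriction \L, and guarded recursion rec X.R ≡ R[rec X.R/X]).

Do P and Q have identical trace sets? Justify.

traces(P) ≠ traces(Q) — witness ⟨a⟩

LTS(P): 6 reachable states
  u0 = b.((0 + 0 + a.0) | b.(0 | 0)) + a.0 | ··a··> u1, ··b··> u2
  u1 = 0 | ∅
  u2 = (0 + 0 + a.0) | b.(0 | 0) | ··a··> u3, ··b··> u4
  u3 = 0 | b.(0 | 0) | ··b··> u5
  u4 = (0 + 0 + a.0) | (0 | 0) | ··a··> u5
  u5 = 0 | (0 | 0) | ∅
LTS(Q): 5 reachable states
  v0 = b.((0 + 0 + a.0) | b.(0 | 0)) | ··b··> v1
  v1 = (0 + 0 + a.0) | b.(0 | 0) | ··a··> v2, ··b··> v3
  v2 = 0 | b.(0 | 0) | ··b··> v4
  v3 = (0 + 0 + a.0) | (0 | 0) | ··a··> v4
  v4 = 0 | (0 | 0) | ∅
Trace ⟨a⟩ through P, begin at {u0}:
  step 1 (a): {u1}
  P completes σ.
Trace ⟨a⟩ through Q, begin at {v0}:
  step 1 (a): no successor for Q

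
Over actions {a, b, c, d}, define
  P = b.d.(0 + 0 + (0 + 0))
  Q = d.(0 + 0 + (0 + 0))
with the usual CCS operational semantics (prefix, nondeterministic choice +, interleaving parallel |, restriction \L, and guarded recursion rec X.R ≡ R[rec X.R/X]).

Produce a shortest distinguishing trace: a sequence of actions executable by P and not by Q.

b

LTS(P): 3 reachable states
  p0 = b.d.(0 + 0 + (0 + 0)) → =b=> p1
  p1 = d.(0 + 0 + (0 + 0)) → =d=> p2
  p2 = 0 + 0 + (0 + 0) → deadlocked
LTS(Q): 2 reachable states
  q0 = d.(0 + 0 + (0 + 0)) → =d=> q1
  q1 = 0 + 0 + (0 + 0) → deadlocked
Executing b from P (initial set {p0}):
  step 1 (b): {p1}
  ✓ P
Executing b from Q (initial set {q0}):
  step 1 (b): ∅ (Q stuck)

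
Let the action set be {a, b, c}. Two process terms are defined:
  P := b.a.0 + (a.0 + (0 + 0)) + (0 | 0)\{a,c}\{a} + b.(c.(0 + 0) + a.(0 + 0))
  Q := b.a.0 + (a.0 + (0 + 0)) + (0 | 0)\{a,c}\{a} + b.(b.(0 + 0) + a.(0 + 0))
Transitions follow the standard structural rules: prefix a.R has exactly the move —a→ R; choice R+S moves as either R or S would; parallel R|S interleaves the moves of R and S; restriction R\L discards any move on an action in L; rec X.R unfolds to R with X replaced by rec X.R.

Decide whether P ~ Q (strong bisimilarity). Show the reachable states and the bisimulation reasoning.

LTS(P): 5 reachable states
  m0 = b.a.0 + (a.0 + (0 + 0)) + (0 | 0)\{a,c}\{a} + b.(c.(0 + 0) + a.(0 + 0)) | —a→ m1, —b→ m2, —b→ m3
  m1 = 0 | ·
  m2 = a.0 | —a→ m1
  m3 = c.(0 + 0) + a.(0 + 0) | —a→ m4, —c→ m4
  m4 = 0 + 0 | ·
LTS(Q): 5 reachable states
  n0 = b.a.0 + (a.0 + (0 + 0)) + (0 | 0)\{a,c}\{a} + b.(b.(0 + 0) + a.(0 + 0)) | —a→ n1, —b→ n2, —b→ n3
  n1 = 0 | ·
  n2 = a.0 | —a→ n1
  n3 = b.(0 + 0) + a.(0 + 0) | —a→ n4, —b→ n4
  n4 = 0 + 0 | ·
Coarsest stable partition (strong bisimilarity classes):
  B0 = {m0}
  B1 = {m3}
  B2 = {m1, m4, n1, n4}
  B3 = {m2, n2}
  B4 = {n0}
  B5 = {n3}
m0 ∈ B0, n0 ∈ B4 → different blocks

NO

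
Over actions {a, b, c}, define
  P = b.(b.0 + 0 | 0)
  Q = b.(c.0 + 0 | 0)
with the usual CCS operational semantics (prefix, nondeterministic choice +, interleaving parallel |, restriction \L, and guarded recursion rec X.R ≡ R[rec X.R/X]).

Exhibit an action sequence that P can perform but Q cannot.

bb

P's transition system — 3 states:
  s0 = b.(b.0 + 0 | 0) :: =b=> s1
  s1 = b.0 + 0 | 0 :: =b=> s2
  s2 = 0 :: stopped
Q's transition system — 3 states:
  t0 = b.(c.0 + 0 | 0) :: =b=> t1
  t1 = c.0 + 0 | 0 :: =c=> t2
  t2 = 0 :: stopped
Executing bb from P (initial set {s0}):
  after b @ step 1: {s1}
  after b @ step 2: {s2}
  ✓ P
Executing bb from Q (initial set {t0}):
  after b @ step 1: {t1}
  after b @ step 2: ∅ (Q stuck)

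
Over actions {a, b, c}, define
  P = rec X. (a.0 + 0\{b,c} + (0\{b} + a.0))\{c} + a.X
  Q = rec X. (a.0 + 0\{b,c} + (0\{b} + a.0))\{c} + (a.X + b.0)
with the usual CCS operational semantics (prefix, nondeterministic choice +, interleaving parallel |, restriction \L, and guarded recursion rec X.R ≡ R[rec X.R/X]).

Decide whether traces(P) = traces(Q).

trace-distinct — witness ⟨b⟩

P's transition system — 2 states:
  u0 = rec X. (a.0 + 0\{b,c} + (0\{b} + a.0))\{c} + a.X | --a--▸ u0, --a--▸ u1
  u1 = 0\{c} | ∅
Q's transition system — 3 states:
  v0 = rec X. (a.0 + 0\{b,c} + (0\{b} + a.0))\{c} + (a.X + b.0) | --a--▸ v0, --a--▸ v1, --b--▸ v2
  v1 = 0\{c} | ∅
  v2 = 0 | ∅
Run σ = ⟨b⟩ on Q: start {v0}
  after b @ step 1: {v2}
  ✓ Q
Run σ = ⟨b⟩ on P: start {u0}
  after b @ step 1: no successor for P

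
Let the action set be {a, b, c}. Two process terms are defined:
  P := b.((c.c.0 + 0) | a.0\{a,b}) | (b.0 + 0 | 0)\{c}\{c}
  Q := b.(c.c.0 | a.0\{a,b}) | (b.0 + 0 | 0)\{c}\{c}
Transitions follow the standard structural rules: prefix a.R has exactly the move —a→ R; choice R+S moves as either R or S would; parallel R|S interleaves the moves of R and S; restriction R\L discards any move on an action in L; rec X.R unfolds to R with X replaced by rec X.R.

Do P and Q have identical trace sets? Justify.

trace-equivalent

P's transition system — 14 states:
  s0 = b.((c.c.0 + 0) | a.0\{a,b}) | (b.0 + 0 | 0)\{c}\{c} | --b--▸ s1, --b--▸ s2
  s1 = (c.c.0 + 0) | a.0\{a,b} | (b.0 + 0 | 0)\{c}\{c} | --a--▸ s3, --b--▸ s4, --c--▸ s5
  s2 = b.((c.c.0 + 0) | a.0\{a,b}) | 0\{c}\{c} | --b--▸ s4
  s3 = (c.c.0 + 0) | 0\{a,b} | (b.0 + 0 | 0)\{c}\{c} | --b--▸ s6, --c--▸ s7
  s4 = (c.c.0 + 0) | a.0\{a,b} | 0\{c}\{c} | --a--▸ s6, --c--▸ s8
  s5 = c.0 | a.0\{a,b} | (b.0 + 0 | 0)\{c}\{c} | --a--▸ s7, --b--▸ s8, --c--▸ s9
  s6 = (c.c.0 + 0) | 0\{a,b} | 0\{c}\{c} | --c--▸ s10
  s7 = c.0 | 0\{a,b} | (b.0 + 0 | 0)\{c}\{c} | --b--▸ s10, --c--▸ s11
  s8 = c.0 | a.0\{a,b} | 0\{c}\{c} | --a--▸ s10, --c--▸ s12
  s9 = 0 | a.0\{a,b} | (b.0 + 0 | 0)\{c}\{c} | --a--▸ s11, --b--▸ s12
  s10 = c.0 | 0\{a,b} | 0\{c}\{c} | --c--▸ s13
  s11 = 0 | 0\{a,b} | (b.0 + 0 | 0)\{c}\{c} | --b--▸ s13
  s12 = 0 | a.0\{a,b} | 0\{c}\{c} | --a--▸ s13
  s13 = 0 | 0\{a,b} | 0\{c}\{c} | deadlocked
Q's transition system — 14 states:
  t0 = b.(c.c.0 | a.0\{a,b}) | (b.0 + 0 | 0)\{c}\{c} | --b--▸ t1, --b--▸ t2
  t1 = b.(c.c.0 | a.0\{a,b}) | 0\{c}\{c} | --b--▸ t3
  t2 = c.c.0 | a.0\{a,b} | (b.0 + 0 | 0)\{c}\{c} | --a--▸ t4, --b--▸ t3, --c--▸ t5
  t3 = c.c.0 | a.0\{a,b} | 0\{c}\{c} | --a--▸ t6, --c--▸ t7
  t4 = c.c.0 | 0\{a,b} | (b.0 + 0 | 0)\{c}\{c} | --b--▸ t6, --c--▸ t8
  t5 = c.0 | a.0\{a,b} | (b.0 + 0 | 0)\{c}\{c} | --a--▸ t8, --b--▸ t7, --c--▸ t9
  t6 = c.c.0 | 0\{a,b} | 0\{c}\{c} | --c--▸ t10
  t7 = c.0 | a.0\{a,b} | 0\{c}\{c} | --a--▸ t10, --c--▸ t11
  t8 = c.0 | 0\{a,b} | (b.0 + 0 | 0)\{c}\{c} | --b--▸ t10, --c--▸ t12
  t9 = 0 | a.0\{a,b} | (b.0 + 0 | 0)\{c}\{c} | --a--▸ t12, --b--▸ t11
  t10 = c.0 | 0\{a,b} | 0\{c}\{c} | --c--▸ t13
  t11 = 0 | a.0\{a,b} | 0\{c}\{c} | --a--▸ t13
  t12 = 0 | 0\{a,b} | (b.0 + 0 | 0)\{c}\{c} | --b--▸ t13
  t13 = 0 | 0\{a,b} | 0\{c}\{c} | deadlocked
Partition-refinement fixed point:
  B0 = {s0, t0}
  B1 = {s2, t1}
  B2 = {s4, t3}
  B3 = {s6, t6}
  B4 = {s10, t10}
  B5 = {s13, t13}
  B6 = {s8, t7}
  B7 = {s12, t11}
  B8 = {s1, t2}
  B9 = {s5, t5}
  B10 = {s9, t9}
  B11 = {s11, t12}
  B12 = {s7, t8}
  B13 = {s3, t4}
s0 ∈ B0, t0 ∈ B0 → same block
Bisimilar ⇒ trace-equivalent.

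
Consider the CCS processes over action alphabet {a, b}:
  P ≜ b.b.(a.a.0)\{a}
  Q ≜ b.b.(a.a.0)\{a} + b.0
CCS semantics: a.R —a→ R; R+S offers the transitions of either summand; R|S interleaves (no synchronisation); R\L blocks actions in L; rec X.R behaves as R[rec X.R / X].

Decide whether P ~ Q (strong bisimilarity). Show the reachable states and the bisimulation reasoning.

Reachable graph of P (3 states):
  u0 = b.b.(a.a.0)\{a} :: =b=> u1
  u1 = b.(a.a.0)\{a} :: =b=> u2
  u2 = (a.a.0)\{a} :: deadlocked
Reachable graph of Q (4 states):
  v0 = b.b.(a.a.0)\{a} + b.0 :: =b=> v1, =b=> v2
  v1 = 0 :: deadlocked
  v2 = b.(a.a.0)\{a} :: =b=> v3
  v3 = (a.a.0)\{a} :: deadlocked
Partition-refinement fixed point:
  B0 = {u0}
  B1 = {u1, v2}
  B2 = {u2, v1, v3}
  B3 = {v0}
u0 ∈ B0, v0 ∈ B3 → different blocks

P ≁ Q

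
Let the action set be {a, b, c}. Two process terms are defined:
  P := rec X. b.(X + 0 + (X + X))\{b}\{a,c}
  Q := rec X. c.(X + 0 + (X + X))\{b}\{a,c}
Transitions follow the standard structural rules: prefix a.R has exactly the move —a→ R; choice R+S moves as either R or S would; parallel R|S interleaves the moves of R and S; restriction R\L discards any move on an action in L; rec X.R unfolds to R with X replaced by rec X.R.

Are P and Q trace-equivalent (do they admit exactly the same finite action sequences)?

P's transition system — 2 states:
  m0 = rec X. b.(X + 0 + (X + X))\{b}\{a,c} | --b--▸ m1
  m1 = ((rec X. b.(X + 0 + (X + X))\{b}\{a,c}) + 0 + ((rec X. b.(X + 0 + (X + X))\{b}\{a,c}) + (rec X. b.(X + 0 + (X + X))\{b}\{a,c})))\{b}\{a,c} | (no moves)
Q's transition system — 2 states:
  n0 = rec X. c.(X + 0 + (X + X))\{b}\{a,c} | --c--▸ n1
  n1 = ((rec X. c.(X + 0 + (X + X))\{b}\{a,c}) + 0 + ((rec X. c.(X + 0 + (X + X))\{b}\{a,c}) + (rec X. c.(X + 0 + (X + X))\{b}\{a,c})))\{b}\{a,c} | (no moves)
Executing b from P (initial set {m0}):
  after b @ step 1: {m1}
  ✓ P
Executing b from Q (initial set {n0}):
  after b @ step 1: no successor for Q

trace-distinct — witness ⟨b⟩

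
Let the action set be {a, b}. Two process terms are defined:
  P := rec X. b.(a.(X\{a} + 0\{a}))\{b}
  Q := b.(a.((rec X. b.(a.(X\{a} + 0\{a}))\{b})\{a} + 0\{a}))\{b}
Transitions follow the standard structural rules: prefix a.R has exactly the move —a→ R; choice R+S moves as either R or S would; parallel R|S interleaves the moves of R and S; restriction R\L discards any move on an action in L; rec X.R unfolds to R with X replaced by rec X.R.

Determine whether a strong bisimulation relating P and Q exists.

Reachable graph of P (3 states):
  s0 = rec X. b.(a.(X\{a} + 0\{a}))\{b} has moves -b-> s1
  s1 = (a.((rec X. b.(a.(X\{a} + 0\{a}))\{b})\{a} + 0\{a}))\{b} has moves -a-> s2
  s2 = ((rec X. b.(a.(X\{a} + 0\{a}))\{b})\{a} + 0\{a})\{b} has moves stopped
Reachable graph of Q (3 states):
  t0 = b.(a.((rec X. b.(a.(X\{a} + 0\{a}))\{b})\{a} + 0\{a}))\{b} has moves -b-> t1
  t1 = (a.((rec X. b.(a.(X\{a} + 0\{a}))\{b})\{a} + 0\{a}))\{b} has moves -a-> t2
  t2 = ((rec X. b.(a.(X\{a} + 0\{a}))\{b})\{a} + 0\{a})\{b} has moves stopped
Partition-refinement fixed point:
  B0 = {s0, t0}
  B1 = {s1, t1}
  B2 = {s2, t2}
s0 ∈ B0, t0 ∈ B0 → same block

P ~ Q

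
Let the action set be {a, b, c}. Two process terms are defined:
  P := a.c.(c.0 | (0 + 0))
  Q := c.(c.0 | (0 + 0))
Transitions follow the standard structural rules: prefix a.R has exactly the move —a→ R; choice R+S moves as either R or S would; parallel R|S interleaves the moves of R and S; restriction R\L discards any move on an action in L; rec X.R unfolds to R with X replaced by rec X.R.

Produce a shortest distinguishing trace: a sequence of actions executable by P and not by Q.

LTS(P): 4 reachable states
  m0 = a.c.(c.0 | (0 + 0)) ⊢ =a=> m1
  m1 = c.(c.0 | (0 + 0)) ⊢ =c=> m2
  m2 = c.0 | (0 + 0) ⊢ =c=> m3
  m3 = 0 | (0 + 0) ⊢ ∅
LTS(Q): 3 reachable states
  n0 = c.(c.0 | (0 + 0)) ⊢ =c=> n1
  n1 = c.0 | (0 + 0) ⊢ =c=> n2
  n2 = 0 | (0 + 0) ⊢ ∅
Run σ = ⟨a⟩ on P: start {m0}
  after a @ step 1: {m1}
  ✓ P
Run σ = ⟨a⟩ on Q: start {n0}
  after a @ step 1: ∅ (Q stuck)

a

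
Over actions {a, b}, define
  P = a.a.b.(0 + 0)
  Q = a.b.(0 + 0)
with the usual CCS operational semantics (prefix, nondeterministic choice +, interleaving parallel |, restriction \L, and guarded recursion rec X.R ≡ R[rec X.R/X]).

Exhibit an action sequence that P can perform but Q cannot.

P's transition system — 4 states:
  u0 = a.a.b.(0 + 0) :: ··a··> u1
  u1 = a.b.(0 + 0) :: ··a··> u2
  u2 = b.(0 + 0) :: ··b··> u3
  u3 = 0 + 0 :: stopped
Q's transition system — 3 states:
  v0 = a.b.(0 + 0) :: ··a··> v1
  v1 = b.(0 + 0) :: ··b··> v2
  v2 = 0 + 0 :: stopped
Run σ = ⟨aa⟩ on P: start {u0}
  step 1 (a): {u1}
  step 2 (a): {u2}
  P completes σ.
Run σ = ⟨aa⟩ on Q: start {v0}
  step 1 (a): {v1}
  step 2 (a): no successor for Q

aa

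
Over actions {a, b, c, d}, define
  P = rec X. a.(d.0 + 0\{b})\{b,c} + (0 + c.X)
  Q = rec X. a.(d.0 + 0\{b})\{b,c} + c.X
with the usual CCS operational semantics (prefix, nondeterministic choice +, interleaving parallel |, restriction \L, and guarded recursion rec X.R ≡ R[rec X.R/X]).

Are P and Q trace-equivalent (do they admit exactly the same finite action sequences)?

P's transition system — 3 states:
  u0 = rec X. a.(d.0 + 0\{b})\{b,c} + (0 + c.X) has moves --a--▸ u1, --c--▸ u0
  u1 = (d.0 + 0\{b})\{b,c} has moves --d--▸ u2
  u2 = 0\{b,c} has moves ·
Q's transition system — 3 states:
  v0 = rec X. a.(d.0 + 0\{b})\{b,c} + c.X has moves --a--▸ v1, --c--▸ v0
  v1 = (d.0 + 0\{b})\{b,c} has moves --d--▸ v2
  v2 = 0\{b,c} has moves ·
Coarsest stable partition (strong bisimilarity classes):
  B0 = {u0, v0}
  B1 = {u1, v1}
  B2 = {u2, v2}
u0 ∈ B0, v0 ∈ B0 → same block
Bisimilar ⇒ trace-equivalent.

trace-equivalent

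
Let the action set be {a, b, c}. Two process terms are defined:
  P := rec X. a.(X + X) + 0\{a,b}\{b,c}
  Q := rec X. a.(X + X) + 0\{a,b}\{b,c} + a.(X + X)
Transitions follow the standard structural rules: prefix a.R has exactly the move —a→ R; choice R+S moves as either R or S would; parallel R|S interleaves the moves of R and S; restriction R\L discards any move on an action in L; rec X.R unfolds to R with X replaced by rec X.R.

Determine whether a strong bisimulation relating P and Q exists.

YES

P's transition system — 2 states:
  s0 = rec X. a.(X + X) + 0\{a,b}\{b,c} | ··a··> s1
  s1 = (rec X. a.(X + X) + 0\{a,b}\{b,c}) + (rec X. a.(X + X) + 0\{a,b}\{b,c}) | ··a··> s1
Q's transition system — 2 states:
  t0 = rec X. a.(X + X) + 0\{a,b}\{b,c} + a.(X + X) | ··a··> t1
  t1 = (rec X. a.(X + X) + 0\{a,b}\{b,c} + a.(X + X)) + (rec X. a.(X + X) + 0\{a,b}\{b,c} + a.(X + X)) | ··a··> t1
Bisimilarity quotient blocks:
  B0 = {s0, s1, t0, t1}
s0 ∈ B0, t0 ∈ B0 → same block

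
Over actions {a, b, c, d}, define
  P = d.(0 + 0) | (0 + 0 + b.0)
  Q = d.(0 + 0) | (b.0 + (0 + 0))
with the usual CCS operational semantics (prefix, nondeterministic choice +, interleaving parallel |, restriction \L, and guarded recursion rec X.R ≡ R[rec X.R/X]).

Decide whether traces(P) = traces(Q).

Reachable graph of P (4 states):
  u0 = d.(0 + 0) | (0 + 0 + b.0) | —b→ u1, —d→ u2
  u1 = d.(0 + 0) | 0 | —d→ u3
  u2 = (0 + 0) | (0 + 0 + b.0) | —b→ u3
  u3 = (0 + 0) | 0 | ·
Reachable graph of Q (4 states):
  v0 = d.(0 + 0) | (b.0 + (0 + 0)) | —b→ v1, —d→ v2
  v1 = d.(0 + 0) | 0 | —d→ v3
  v2 = (0 + 0) | (b.0 + (0 + 0)) | —b→ v3
  v3 = (0 + 0) | 0 | ·
Bisimilarity quotient blocks:
  B0 = {u0, v0}
  B1 = {u1, v1}
  B2 = {u3, v3}
  B3 = {u2, v2}
u0 ∈ B0, v0 ∈ B0 → same block
Bisimilar ⇒ trace-equivalent.

trace-equivalent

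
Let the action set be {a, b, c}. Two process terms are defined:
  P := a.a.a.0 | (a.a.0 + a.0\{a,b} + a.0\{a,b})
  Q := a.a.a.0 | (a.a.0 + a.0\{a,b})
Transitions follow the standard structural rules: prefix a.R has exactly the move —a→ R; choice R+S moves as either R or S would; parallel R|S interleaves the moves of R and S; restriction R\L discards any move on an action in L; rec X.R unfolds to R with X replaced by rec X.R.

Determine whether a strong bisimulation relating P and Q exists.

Reachable graph of P (16 states):
  u0 = a.a.a.0 | (a.a.0 + a.0\{a,b} + a.0\{a,b}) ⊢ —a→ u1, —a→ u2, —a→ u3
  u1 = a.a.0 | (a.a.0 + a.0\{a,b} + a.0\{a,b}) ⊢ —a→ u4, —a→ u5, —a→ u6
  u2 = a.a.a.0 | 0\{a,b} ⊢ —a→ u5
  u3 = a.a.a.0 | a.0 ⊢ —a→ u6, —a→ u7
  u4 = a.0 | (a.a.0 + a.0\{a,b} + a.0\{a,b}) ⊢ —a→ u10, —a→ u8, —a→ u9
  u5 = a.a.0 | 0\{a,b} ⊢ —a→ u9
  u6 = a.a.0 | a.0 ⊢ —a→ u10, —a→ u11
  u7 = a.a.a.0 | 0 ⊢ —a→ u11
  u8 = 0 | (a.a.0 + a.0\{a,b} + a.0\{a,b}) ⊢ —a→ u12, —a→ u13
  u9 = a.0 | 0\{a,b} ⊢ —a→ u12
  u10 = a.0 | a.0 ⊢ —a→ u13, —a→ u14
  u11 = a.a.0 | 0 ⊢ —a→ u14
  u12 = 0 | 0\{a,b} ⊢ ·
  u13 = 0 | a.0 ⊢ —a→ u15
  u14 = a.0 | 0 ⊢ —a→ u15
  u15 = 0 | 0 ⊢ ·
Reachable graph of Q (16 states):
  v0 = a.a.a.0 | (a.a.0 + a.0\{a,b}) ⊢ —a→ v1, —a→ v2, —a→ v3
  v1 = a.a.0 | (a.a.0 + a.0\{a,b}) ⊢ —a→ v4, —a→ v5, —a→ v6
  v2 = a.a.a.0 | 0\{a,b} ⊢ —a→ v5
  v3 = a.a.a.0 | a.0 ⊢ —a→ v6, —a→ v7
  v4 = a.0 | (a.a.0 + a.0\{a,b}) ⊢ —a→ v10, —a→ v8, —a→ v9
  v5 = a.a.0 | 0\{a,b} ⊢ —a→ v9
  v6 = a.a.0 | a.0 ⊢ —a→ v10, —a→ v11
  v7 = a.a.a.0 | 0 ⊢ —a→ v11
  v8 = 0 | (a.a.0 + a.0\{a,b}) ⊢ —a→ v12, —a→ v13
  v9 = a.0 | 0\{a,b} ⊢ —a→ v12
  v10 = a.0 | a.0 ⊢ —a→ v13, —a→ v14
  v11 = a.a.0 | 0 ⊢ —a→ v14
  v12 = 0 | 0\{a,b} ⊢ ·
  v13 = 0 | a.0 ⊢ —a→ v15
  v14 = a.0 | 0 ⊢ —a→ v15
  v15 = 0 | 0 ⊢ ·
Coarsest stable partition (strong bisimilarity classes):
  B0 = {u0, v0}
  B1 = {u3, v3}
  B2 = {u2, u6, u7, v2, v6, v7}
  B3 = {u10, u11, u5, v10, v11, v5}
  B4 = {u13, u14, u9, v13, v14, v9}
  B5 = {u12, u15, v12, v15}
  B6 = {u1, v1}
  B7 = {u4, v4}
  B8 = {u8, v8}
u0 ∈ B0, v0 ∈ B0 → same block

P ~ Q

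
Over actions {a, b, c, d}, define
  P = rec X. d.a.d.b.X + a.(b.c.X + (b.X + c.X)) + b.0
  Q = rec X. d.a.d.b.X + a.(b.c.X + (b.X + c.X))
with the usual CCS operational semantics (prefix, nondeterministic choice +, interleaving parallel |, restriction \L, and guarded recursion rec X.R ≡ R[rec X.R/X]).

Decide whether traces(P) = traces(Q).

NO — witness ⟨b⟩

Reachable graph of P (7 states):
  u0 = rec X. d.a.d.b.X + a.(b.c.X + (b.X + c.X)) + b.0 :: =a=> u1, =b=> u2, =d=> u3
  u1 = b.c.(rec X. d.a.d.b.X + a.(b.c.X + (b.X + c.X)) + b.0) + (b.(rec X. d.a.d.b.X + a.(b.c.X + (b.X + c.X)) + b.0) + c.(rec X. d.a.d.b.X + a.(b.c.X + (b.X + c.X)) + b.0)) :: =b=> u0, =b=> u4, =c=> u0
  u2 = 0 :: (no moves)
  u3 = a.d.b.(rec X. d.a.d.b.X + a.(b.c.X + (b.X + c.X)) + b.0) :: =a=> u5
  u4 = c.(rec X. d.a.d.b.X + a.(b.c.X + (b.X + c.X)) + b.0) :: =c=> u0
  u5 = d.b.(rec X. d.a.d.b.X + a.(b.c.X + (b.X + c.X)) + b.0) :: =d=> u6
  u6 = b.(rec X. d.a.d.b.X + a.(b.c.X + (b.X + c.X)) + b.0) :: =b=> u0
Reachable graph of Q (6 states):
  v0 = rec X. d.a.d.b.X + a.(b.c.X + (b.X + c.X)) :: =a=> v1, =d=> v2
  v1 = b.c.(rec X. d.a.d.b.X + a.(b.c.X + (b.X + c.X))) + (b.(rec X. d.a.d.b.X + a.(b.c.X + (b.X + c.X))) + c.(rec X. d.a.d.b.X + a.(b.c.X + (b.X + c.X)))) :: =b=> v0, =b=> v3, =c=> v0
  v2 = a.d.b.(rec X. d.a.d.b.X + a.(b.c.X + (b.X + c.X))) :: =a=> v4
  v3 = c.(rec X. d.a.d.b.X + a.(b.c.X + (b.X + c.X))) :: =c=> v0
  v4 = d.b.(rec X. d.a.d.b.X + a.(b.c.X + (b.X + c.X))) :: =d=> v5
  v5 = b.(rec X. d.a.d.b.X + a.(b.c.X + (b.X + c.X))) :: =b=> v0
Trace ⟨b⟩ through P, begin at {u0}:
  [1] b ⇒ {u2}
  P completes σ.
Trace ⟨b⟩ through Q, begin at {v0}:
  [1] b ⇒ no successor for Q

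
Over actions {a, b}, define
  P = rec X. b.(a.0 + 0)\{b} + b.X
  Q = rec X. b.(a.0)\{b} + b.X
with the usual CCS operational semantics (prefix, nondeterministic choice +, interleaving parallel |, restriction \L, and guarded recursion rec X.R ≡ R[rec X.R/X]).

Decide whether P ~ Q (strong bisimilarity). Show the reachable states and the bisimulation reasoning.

YES

Reachable graph of P (3 states):
  u0 = rec X. b.(a.0 + 0)\{b} + b.X | =b=> u0, =b=> u1
  u1 = (a.0 + 0)\{b} | =a=> u2
  u2 = 0\{b} | deadlocked
Reachable graph of Q (3 states):
  v0 = rec X. b.(a.0)\{b} + b.X | =b=> v0, =b=> v1
  v1 = (a.0)\{b} | =a=> v2
  v2 = 0\{b} | deadlocked
Coarsest stable partition (strong bisimilarity classes):
  B0 = {u0, v0}
  B1 = {u1, v1}
  B2 = {u2, v2}
u0 ∈ B0, v0 ∈ B0 → same block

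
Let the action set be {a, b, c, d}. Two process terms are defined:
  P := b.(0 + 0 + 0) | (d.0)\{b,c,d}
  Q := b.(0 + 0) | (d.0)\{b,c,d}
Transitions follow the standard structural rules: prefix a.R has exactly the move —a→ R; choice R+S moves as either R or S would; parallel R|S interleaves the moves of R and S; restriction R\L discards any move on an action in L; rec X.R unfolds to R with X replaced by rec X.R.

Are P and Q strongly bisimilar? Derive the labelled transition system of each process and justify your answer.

P ~ Q

LTS(P): 2 reachable states
  p0 = b.(0 + 0 + 0) | (d.0)\{b,c,d} has moves —b→ p1
  p1 = (0 + 0 + 0) | (d.0)\{b,c,d} has moves (no moves)
LTS(Q): 2 reachable states
  q0 = b.(0 + 0) | (d.0)\{b,c,d} has moves —b→ q1
  q1 = (0 + 0) | (d.0)\{b,c,d} has moves (no moves)
Bisimilarity quotient blocks:
  B0 = {p0, q0}
  B1 = {p1, q1}
p0 ∈ B0, q0 ∈ B0 → same block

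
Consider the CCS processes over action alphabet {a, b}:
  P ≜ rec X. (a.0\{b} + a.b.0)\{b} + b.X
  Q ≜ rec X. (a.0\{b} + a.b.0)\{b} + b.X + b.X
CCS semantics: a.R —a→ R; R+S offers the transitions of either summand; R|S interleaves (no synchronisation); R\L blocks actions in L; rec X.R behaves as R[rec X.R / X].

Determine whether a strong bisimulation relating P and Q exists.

P's transition system — 3 states:
  m0 = rec X. (a.0\{b} + a.b.0)\{b} + b.X → --a--▸ m1, --a--▸ m2, --b--▸ m0
  m1 = (b.0)\{b} → ∅
  m2 = 0\{b}\{b} → ∅
Q's transition system — 3 states:
  n0 = rec X. (a.0\{b} + a.b.0)\{b} + b.X + b.X → --a--▸ n1, --a--▸ n2, --b--▸ n0
  n1 = (b.0)\{b} → ∅
  n2 = 0\{b}\{b} → ∅
Coarsest stable partition (strong bisimilarity classes):
  B0 = {m0, n0}
  B1 = {m1, m2, n1, n2}
m0 ∈ B0, n0 ∈ B0 → same block

bisimilar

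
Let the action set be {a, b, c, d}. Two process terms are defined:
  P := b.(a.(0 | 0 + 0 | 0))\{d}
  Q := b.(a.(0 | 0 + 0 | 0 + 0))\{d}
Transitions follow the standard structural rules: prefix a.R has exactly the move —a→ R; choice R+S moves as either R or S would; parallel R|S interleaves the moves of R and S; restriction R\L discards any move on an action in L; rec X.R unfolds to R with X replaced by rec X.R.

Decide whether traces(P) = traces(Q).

trace-equivalent

LTS(P): 3 reachable states
  m0 = b.(a.(0 | 0 + 0 | 0))\{d} :: ··b··> m1
  m1 = (a.(0 | 0 + 0 | 0))\{d} :: ··a··> m2
  m2 = (0 | 0 + 0 | 0)\{d} :: ·
LTS(Q): 3 reachable states
  n0 = b.(a.(0 | 0 + 0 | 0 + 0))\{d} :: ··b··> n1
  n1 = (a.(0 | 0 + 0 | 0 + 0))\{d} :: ··a··> n2
  n2 = (0 | 0 + 0 | 0 + 0)\{d} :: ·
Bisimilarity quotient blocks:
  B0 = {m0, n0}
  B1 = {m1, n1}
  B2 = {m2, n2}
m0 ∈ B0, n0 ∈ B0 → same block
Bisimilar ⇒ trace-equivalent.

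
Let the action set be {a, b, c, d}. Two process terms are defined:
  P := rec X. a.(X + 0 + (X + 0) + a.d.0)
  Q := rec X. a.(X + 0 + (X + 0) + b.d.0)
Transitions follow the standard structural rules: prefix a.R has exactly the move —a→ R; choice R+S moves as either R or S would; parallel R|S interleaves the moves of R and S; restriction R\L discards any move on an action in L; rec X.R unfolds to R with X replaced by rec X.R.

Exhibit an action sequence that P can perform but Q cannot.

LTS(P): 4 reachable states
  u0 = rec X. a.(X + 0 + (X + 0) + a.d.0) | —a→ u1
  u1 = (rec X. a.(X + 0 + (X + 0) + a.d.0)) + 0 + ((rec X. a.(X + 0 + (X + 0) + a.d.0)) + 0) + a.d.0 | —a→ u1, —a→ u2
  u2 = d.0 | —d→ u3
  u3 = 0 | ∅
LTS(Q): 4 reachable states
  v0 = rec X. a.(X + 0 + (X + 0) + b.d.0) | —a→ v1
  v1 = (rec X. a.(X + 0 + (X + 0) + b.d.0)) + 0 + ((rec X. a.(X + 0 + (X + 0) + b.d.0)) + 0) + b.d.0 | —a→ v1, —b→ v2
  v2 = d.0 | —d→ v3
  v3 = 0 | ∅
Executing aad from P (initial set {u0}):
  step 1 (a): {u1}
  step 2 (a): {u1, u2}
  step 3 (d): {u3}
  — P admits the full trace.
Executing aad from Q (initial set {v0}):
  step 1 (a): {v1}
  step 2 (a): {v1}
  step 3 (d): ∅ (Q stuck)

aad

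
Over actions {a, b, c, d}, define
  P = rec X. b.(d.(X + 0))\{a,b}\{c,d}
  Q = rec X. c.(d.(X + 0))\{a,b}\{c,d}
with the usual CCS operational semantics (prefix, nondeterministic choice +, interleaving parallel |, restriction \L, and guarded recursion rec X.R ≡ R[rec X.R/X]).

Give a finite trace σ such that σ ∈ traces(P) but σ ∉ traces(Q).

b

P's transition system — 2 states:
  p0 = rec X. b.(d.(X + 0))\{a,b}\{c,d} has moves —b→ p1
  p1 = (d.((rec X. b.(d.(X + 0))\{a,b}\{c,d}) + 0))\{a,b}\{c,d} has moves ∅
Q's transition system — 2 states:
  q0 = rec X. c.(d.(X + 0))\{a,b}\{c,d} has moves —c→ q1
  q1 = (d.((rec X. c.(d.(X + 0))\{a,b}\{c,d}) + 0))\{a,b}\{c,d} has moves ∅
Run σ = ⟨b⟩ on P: start {p0}
  [1] b ⇒ {p1}
  — P admits the full trace.
Run σ = ⟨b⟩ on Q: start {q0}
  [1] b ⇒ no successor for Q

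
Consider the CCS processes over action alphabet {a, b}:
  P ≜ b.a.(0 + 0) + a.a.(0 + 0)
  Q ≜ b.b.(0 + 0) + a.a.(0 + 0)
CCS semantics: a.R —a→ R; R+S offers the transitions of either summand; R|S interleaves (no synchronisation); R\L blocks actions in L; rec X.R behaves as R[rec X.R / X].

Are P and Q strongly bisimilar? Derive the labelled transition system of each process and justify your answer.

not bisimilar

Reachable graph of P (3 states):
  s0 = b.a.(0 + 0) + a.a.(0 + 0) | -a-> s1, -b-> s1
  s1 = a.(0 + 0) | -a-> s2
  s2 = 0 + 0 | (no moves)
Reachable graph of Q (4 states):
  t0 = b.b.(0 + 0) + a.a.(0 + 0) | -a-> t1, -b-> t2
  t1 = a.(0 + 0) | -a-> t3
  t2 = b.(0 + 0) | -b-> t3
  t3 = 0 + 0 | (no moves)
Bisimilarity quotient blocks:
  B0 = {s0}
  B1 = {s1, t1}
  B2 = {s2, t3}
  B3 = {t0}
  B4 = {t2}
s0 ∈ B0, t0 ∈ B3 → different blocks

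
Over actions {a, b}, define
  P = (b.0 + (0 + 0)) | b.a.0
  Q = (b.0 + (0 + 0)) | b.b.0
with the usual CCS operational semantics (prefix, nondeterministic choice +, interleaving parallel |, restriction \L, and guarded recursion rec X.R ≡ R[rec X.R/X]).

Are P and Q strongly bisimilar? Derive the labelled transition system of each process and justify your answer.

not bisimilar

LTS(P): 6 reachable states
  p0 = (b.0 + (0 + 0)) | b.a.0 → ··b··> p1, ··b··> p2
  p1 = (b.0 + (0 + 0)) | a.0 → ··a··> p3, ··b··> p4
  p2 = 0 | b.a.0 → ··b··> p4
  p3 = (b.0 + (0 + 0)) | 0 → ··b··> p5
  p4 = 0 | a.0 → ··a··> p5
  p5 = 0 | 0 → deadlocked
LTS(Q): 6 reachable states
  q0 = (b.0 + (0 + 0)) | b.b.0 → ··b··> q1, ··b··> q2
  q1 = (b.0 + (0 + 0)) | b.0 → ··b··> q3, ··b··> q4
  q2 = 0 | b.b.0 → ··b··> q4
  q3 = (b.0 + (0 + 0)) | 0 → ··b··> q5
  q4 = 0 | b.0 → ··b··> q5
  q5 = 0 | 0 → deadlocked
Coarsest stable partition (strong bisimilarity classes):
  B0 = {p0}
  B1 = {p2}
  B2 = {p4}
  B3 = {p5, q5}
  B4 = {p1}
  B5 = {p3, q3, q4}
  B6 = {q0}
  B7 = {q1, q2}
p0 ∈ B0, q0 ∈ B6 → different blocks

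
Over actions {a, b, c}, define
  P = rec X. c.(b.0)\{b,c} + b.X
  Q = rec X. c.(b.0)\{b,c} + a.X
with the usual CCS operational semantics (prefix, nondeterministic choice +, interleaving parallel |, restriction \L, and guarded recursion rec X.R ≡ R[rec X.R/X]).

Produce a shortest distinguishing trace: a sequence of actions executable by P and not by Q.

Reachable graph of P (2 states):
  u0 = rec X. c.(b.0)\{b,c} + b.X | -b-> u0, -c-> u1
  u1 = (b.0)\{b,c} | (no moves)
Reachable graph of Q (2 states):
  v0 = rec X. c.(b.0)\{b,c} + a.X | -a-> v0, -c-> v1
  v1 = (b.0)\{b,c} | (no moves)
Trace ⟨b⟩ through P, begin at {u0}:
  after b @ step 1: {u0}
  P completes σ.
Trace ⟨b⟩ through Q, begin at {v0}:
  after b @ step 1: no successor for Q

b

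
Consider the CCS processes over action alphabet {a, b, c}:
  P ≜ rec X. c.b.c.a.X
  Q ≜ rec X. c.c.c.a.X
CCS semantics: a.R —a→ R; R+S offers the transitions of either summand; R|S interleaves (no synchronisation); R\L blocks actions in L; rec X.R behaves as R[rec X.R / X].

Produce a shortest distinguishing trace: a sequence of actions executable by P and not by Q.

cb

LTS(P): 4 reachable states
  m0 = rec X. c.b.c.a.X :: ··c··> m1
  m1 = b.c.a.(rec X. c.b.c.a.X) :: ··b··> m2
  m2 = c.a.(rec X. c.b.c.a.X) :: ··c··> m3
  m3 = a.(rec X. c.b.c.a.X) :: ··a··> m0
LTS(Q): 4 reachable states
  n0 = rec X. c.c.c.a.X :: ··c··> n1
  n1 = c.c.a.(rec X. c.c.c.a.X) :: ··c··> n2
  n2 = c.a.(rec X. c.c.c.a.X) :: ··c··> n3
  n3 = a.(rec X. c.c.c.a.X) :: ··a··> n0
Run σ = ⟨cb⟩ on P: start {m0}
  step 1 (c): {m1}
  step 2 (b): {m2}
  ✓ P
Run σ = ⟨cb⟩ on Q: start {n0}
  step 1 (c): {n1}
  step 2 (b): ∅  — Q cannot continue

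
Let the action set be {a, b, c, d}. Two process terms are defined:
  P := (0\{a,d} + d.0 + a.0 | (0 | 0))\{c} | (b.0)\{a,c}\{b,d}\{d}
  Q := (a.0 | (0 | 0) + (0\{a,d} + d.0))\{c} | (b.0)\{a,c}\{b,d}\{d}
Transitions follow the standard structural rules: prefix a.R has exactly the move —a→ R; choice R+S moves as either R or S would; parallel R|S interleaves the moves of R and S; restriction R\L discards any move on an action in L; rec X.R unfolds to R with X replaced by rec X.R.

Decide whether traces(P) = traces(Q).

LTS(P): 3 reachable states
  m0 = (0\{a,d} + d.0 + a.0 | (0 | 0))\{c} | (b.0)\{a,c}\{b,d}\{d} has moves =a=> m1, =d=> m2
  m1 = (0 | (0 | 0))\{c} | (b.0)\{a,c}\{b,d}\{d} has moves ·
  m2 = 0\{c} | (b.0)\{a,c}\{b,d}\{d} has moves ·
LTS(Q): 3 reachable states
  n0 = (a.0 | (0 | 0) + (0\{a,d} + d.0))\{c} | (b.0)\{a,c}\{b,d}\{d} has moves =a=> n1, =d=> n2
  n1 = (0 | (0 | 0))\{c} | (b.0)\{a,c}\{b,d}\{d} has moves ·
  n2 = 0\{c} | (b.0)\{a,c}\{b,d}\{d} has moves ·
Partition-refinement fixed point:
  B0 = {m0, n0}
  B1 = {m1, m2, n1, n2}
m0 ∈ B0, n0 ∈ B0 → same block
Bisimilar ⇒ trace-equivalent.

traces(P) = traces(Q)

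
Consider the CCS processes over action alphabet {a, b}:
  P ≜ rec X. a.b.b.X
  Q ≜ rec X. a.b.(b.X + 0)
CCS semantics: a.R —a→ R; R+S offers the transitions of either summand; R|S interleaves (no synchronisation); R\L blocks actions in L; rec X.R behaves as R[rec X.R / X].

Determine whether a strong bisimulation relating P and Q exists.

P's transition system — 3 states:
  p0 = rec X. a.b.b.X | --a--▸ p1
  p1 = b.b.(rec X. a.b.b.X) | --b--▸ p2
  p2 = b.(rec X. a.b.b.X) | --b--▸ p0
Q's transition system — 3 states:
  q0 = rec X. a.b.(b.X + 0) | --a--▸ q1
  q1 = b.(b.(rec X. a.b.(b.X + 0)) + 0) | --b--▸ q2
  q2 = b.(rec X. a.b.(b.X + 0)) + 0 | --b--▸ q0
Coarsest stable partition (strong bisimilarity classes):
  B0 = {p0, q0}
  B1 = {p1, q1}
  B2 = {p2, q2}
p0 ∈ B0, q0 ∈ B0 → same block

P ~ Q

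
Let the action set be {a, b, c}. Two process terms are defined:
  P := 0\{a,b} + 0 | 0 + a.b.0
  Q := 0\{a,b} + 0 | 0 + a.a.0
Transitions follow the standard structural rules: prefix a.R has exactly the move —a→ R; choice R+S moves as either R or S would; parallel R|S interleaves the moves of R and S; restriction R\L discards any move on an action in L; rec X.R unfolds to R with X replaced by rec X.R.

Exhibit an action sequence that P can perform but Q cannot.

LTS(P): 3 reachable states
  u0 = 0\{a,b} + 0 | 0 + a.b.0 has moves ··a··> u1
  u1 = b.0 has moves ··b··> u2
  u2 = 0 has moves (no moves)
LTS(Q): 3 reachable states
  v0 = 0\{a,b} + 0 | 0 + a.a.0 has moves ··a··> v1
  v1 = a.0 has moves ··a··> v2
  v2 = 0 has moves (no moves)
Executing ab from P (initial set {u0}):
  [1] a ⇒ {u1}
  [2] b ⇒ {u2}
  P completes σ.
Executing ab from Q (initial set {v0}):
  [1] a ⇒ {v1}
  [2] b ⇒ ∅ (Q stuck)

ab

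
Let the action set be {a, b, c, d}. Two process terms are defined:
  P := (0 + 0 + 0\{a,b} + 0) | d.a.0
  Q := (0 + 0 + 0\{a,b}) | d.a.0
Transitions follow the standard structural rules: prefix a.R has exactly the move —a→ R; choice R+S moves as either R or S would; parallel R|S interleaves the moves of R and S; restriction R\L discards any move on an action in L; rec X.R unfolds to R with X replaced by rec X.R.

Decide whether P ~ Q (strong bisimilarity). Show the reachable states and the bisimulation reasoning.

LTS(P): 3 reachable states
  u0 = (0 + 0 + 0\{a,b} + 0) | d.a.0 | --d--▸ u1
  u1 = (0 + 0 + 0\{a,b} + 0) | a.0 | --a--▸ u2
  u2 = (0 + 0 + 0\{a,b} + 0) | 0 | ∅
LTS(Q): 3 reachable states
  v0 = (0 + 0 + 0\{a,b}) | d.a.0 | --d--▸ v1
  v1 = (0 + 0 + 0\{a,b}) | a.0 | --a--▸ v2
  v2 = (0 + 0 + 0\{a,b}) | 0 | ∅
Coarsest stable partition (strong bisimilarity classes):
  B0 = {u0, v0}
  B1 = {u1, v1}
  B2 = {u2, v2}
u0 ∈ B0, v0 ∈ B0 → same block

bisimilar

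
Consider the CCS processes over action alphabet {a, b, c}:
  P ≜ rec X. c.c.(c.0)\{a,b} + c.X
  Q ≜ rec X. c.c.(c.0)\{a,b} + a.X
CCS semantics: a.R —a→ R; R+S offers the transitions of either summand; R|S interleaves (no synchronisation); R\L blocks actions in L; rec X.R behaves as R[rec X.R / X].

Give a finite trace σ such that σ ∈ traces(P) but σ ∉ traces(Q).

cccc

Reachable graph of P (4 states):
  u0 = rec X. c.c.(c.0)\{a,b} + c.X ⊢ --c--▸ u0, --c--▸ u1
  u1 = c.(c.0)\{a,b} ⊢ --c--▸ u2
  u2 = (c.0)\{a,b} ⊢ --c--▸ u3
  u3 = 0\{a,b} ⊢ deadlocked
Reachable graph of Q (4 states):
  v0 = rec X. c.c.(c.0)\{a,b} + a.X ⊢ --a--▸ v0, --c--▸ v1
  v1 = c.(c.0)\{a,b} ⊢ --c--▸ v2
  v2 = (c.0)\{a,b} ⊢ --c--▸ v3
  v3 = 0\{a,b} ⊢ deadlocked
Trace ⟨cccc⟩ through P, begin at {u0}:
  after c @ step 1: {u0, u1}
  after c @ step 2: {u0, u1, u2}
  after c @ step 3: {u0, u1, u2, u3}
  after c @ step 4: {u0, u1, u2, u3}
  P completes σ.
Trace ⟨cccc⟩ through Q, begin at {v0}:
  after c @ step 1: {v1}
  after c @ step 2: {v2}
  after c @ step 3: {v3}
  after c @ step 4: ∅  — Q cannot continue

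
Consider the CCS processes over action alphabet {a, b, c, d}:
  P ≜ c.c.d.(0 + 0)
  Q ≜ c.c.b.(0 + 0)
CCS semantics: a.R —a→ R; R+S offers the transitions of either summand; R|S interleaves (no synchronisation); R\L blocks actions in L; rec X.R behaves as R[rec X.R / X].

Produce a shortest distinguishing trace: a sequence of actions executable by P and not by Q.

ccd

LTS(P): 4 reachable states
  m0 = c.c.d.(0 + 0) ⊢ -c-> m1
  m1 = c.d.(0 + 0) ⊢ -c-> m2
  m2 = d.(0 + 0) ⊢ -d-> m3
  m3 = 0 + 0 ⊢ stopped
LTS(Q): 4 reachable states
  n0 = c.c.b.(0 + 0) ⊢ -c-> n1
  n1 = c.b.(0 + 0) ⊢ -c-> n2
  n2 = b.(0 + 0) ⊢ -b-> n3
  n3 = 0 + 0 ⊢ stopped
Executing ccd from P (initial set {m0}):
  [1] c ⇒ {m1}
  [2] c ⇒ {m2}
  [3] d ⇒ {m3}
  — P admits the full trace.
Executing ccd from Q (initial set {n0}):
  [1] c ⇒ {n1}
  [2] c ⇒ {n2}
  [3] d ⇒ ∅  — Q cannot continue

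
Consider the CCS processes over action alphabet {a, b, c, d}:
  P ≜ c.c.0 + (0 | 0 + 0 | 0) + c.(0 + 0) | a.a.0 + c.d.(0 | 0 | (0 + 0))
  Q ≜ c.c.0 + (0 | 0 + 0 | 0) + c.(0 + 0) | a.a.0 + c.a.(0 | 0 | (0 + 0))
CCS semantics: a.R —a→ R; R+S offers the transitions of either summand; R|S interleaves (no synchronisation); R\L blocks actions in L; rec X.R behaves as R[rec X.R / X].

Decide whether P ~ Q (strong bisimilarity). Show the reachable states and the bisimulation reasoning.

not bisimilar

P's transition system — 10 states:
  m0 = c.c.0 + (0 | 0 + 0 | 0) + c.(0 + 0) | a.a.0 + c.d.(0 | 0 | (0 + 0)) | =a=> m1, =c=> m2, =c=> m3, =c=> m4
  m1 = c.(0 + 0) | a.0 | =a=> m5, =c=> m6
  m2 = (0 + 0) | a.a.0 | =a=> m6
  m3 = c.0 | =c=> m7
  m4 = d.(0 | 0 | (0 + 0)) | =d=> m8
  m5 = c.(0 + 0) | 0 | =c=> m9
  m6 = (0 + 0) | a.0 | =a=> m9
  m7 = 0 | stopped
  m8 = 0 | 0 | (0 + 0) | stopped
  m9 = (0 + 0) | 0 | stopped
Q's transition system — 10 states:
  n0 = c.c.0 + (0 | 0 + 0 | 0) + c.(0 + 0) | a.a.0 + c.a.(0 | 0 | (0 + 0)) | =a=> n1, =c=> n2, =c=> n3, =c=> n4
  n1 = c.(0 + 0) | a.0 | =a=> n5, =c=> n6
  n2 = (0 + 0) | a.a.0 | =a=> n6
  n3 = a.(0 | 0 | (0 + 0)) | =a=> n7
  n4 = c.0 | =c=> n8
  n5 = c.(0 + 0) | 0 | =c=> n9
  n6 = (0 + 0) | a.0 | =a=> n9
  n7 = 0 | 0 | (0 + 0) | stopped
  n8 = 0 | stopped
  n9 = (0 + 0) | 0 | stopped
Partition-refinement fixed point:
  B0 = {m0}
  B1 = {m2, n2}
  B2 = {m6, n3, n6}
  B3 = {m7, m8, m9, n7, n8, n9}
  B4 = {m4}
  B5 = {m3, m5, n4, n5}
  B6 = {m1, n1}
  B7 = {n0}
m0 ∈ B0, n0 ∈ B7 → different blocks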